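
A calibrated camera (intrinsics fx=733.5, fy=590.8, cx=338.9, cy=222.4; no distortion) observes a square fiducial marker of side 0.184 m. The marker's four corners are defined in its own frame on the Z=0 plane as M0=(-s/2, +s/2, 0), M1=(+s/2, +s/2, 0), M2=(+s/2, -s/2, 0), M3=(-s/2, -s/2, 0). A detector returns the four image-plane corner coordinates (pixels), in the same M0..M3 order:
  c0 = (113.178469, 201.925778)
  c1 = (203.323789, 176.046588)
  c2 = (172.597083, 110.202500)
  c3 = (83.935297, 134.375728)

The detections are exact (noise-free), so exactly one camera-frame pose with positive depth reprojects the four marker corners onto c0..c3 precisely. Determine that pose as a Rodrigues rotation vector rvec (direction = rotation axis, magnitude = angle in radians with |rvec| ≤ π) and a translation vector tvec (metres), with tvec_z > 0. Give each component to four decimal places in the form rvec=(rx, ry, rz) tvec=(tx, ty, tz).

Intrinsics K: fx=733.5, fy=590.8, cx=338.9, cy=222.4
Marker side s = 0.184 m; corners in marker frame (Z=0):
  M0 = (-0.0920, +0.0920, 0)
  M1 = (+0.0920, +0.0920, 0)
  M2 = (+0.0920, -0.0920, 0)
  M3 = (-0.0920, -0.0920, 0)
Detected image corners:
  c0 = (113.178469, 201.925778) px
  c1 = (203.323789, 176.046588) px
  c2 = (172.597083, 110.202500) px
  c3 = (83.935297, 134.375728) px
Planar DLT: solve 8×8 A·h = b for H (H[2,2]=1):
  H  [+499.22633 +145.58842 +143.47523]
  H  [-121.42128 +343.53217 +155.15730]
  H  [+0.09342 -0.12151 +1.00000]
B = K⁻¹H; ‖b₁‖=0.687747, ‖b₂‖=0.687747; λ = 2/(‖b₁‖+‖b₂‖) = 1.454024, sign → tz>0 ⇒ λ=+1.454024
r₁ = λ·B[:,0] = (+0.92686,-0.34996,+0.13583); r₂ = λ·B[:,1] = (+0.37023,+0.91198,-0.17668)
r₃ = r₁×r₂ = (-0.06204,+0.21405,+0.97485); SVD([r₁ r₂ r₃]) → R = UVᵀ:
  R  [+0.92686 +0.37023 -0.06204]
  R  [-0.34996 +0.91198 +0.21405]
  R  [+0.13583 -0.17668 +0.97485]
t = (-0.38739, -0.16549, +1.45402) m
tr R = 2.813696; θ = arccos((tr R − 1)/2) = 0.435052 rad = 24.927°
axis k = ((R−Rᵀ)₃₂, (R−Rᵀ)₁₃, (R−Rᵀ)₂₁) / (2 sinθ) = (-0.463549, -0.234742, -0.854411)
rvec = θ·k = (-0.201668, -0.102125, -0.371714)

rvec=(-0.2017, -0.1021, -0.3717) tvec=(-0.3874, -0.1655, 1.4540)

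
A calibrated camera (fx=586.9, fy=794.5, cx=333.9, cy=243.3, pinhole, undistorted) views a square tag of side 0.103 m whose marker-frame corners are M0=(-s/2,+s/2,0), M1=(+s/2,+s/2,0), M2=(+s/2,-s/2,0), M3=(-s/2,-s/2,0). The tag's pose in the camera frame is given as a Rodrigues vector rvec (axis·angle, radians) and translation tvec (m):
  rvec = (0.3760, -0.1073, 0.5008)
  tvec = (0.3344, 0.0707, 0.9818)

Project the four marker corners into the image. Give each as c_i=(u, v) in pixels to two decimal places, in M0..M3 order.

c0=(490.81, 315.10) c1=(540.09, 350.08) c2=(577.39, 285.72) c3=(527.15, 248.19)

Intrinsics K: fx=586.9, fy=794.5, cx=333.9, cy=243.3
Marker side s = 0.103 m; corners in marker frame (Z=0):
  M0 = (-0.0515, +0.0515, 0)
  M1 = (+0.0515, +0.0515, 0)
  M2 = (+0.0515, -0.0515, 0)
  M3 = (-0.0515, -0.0515, 0)
rvec = (0.3760, -0.1073, 0.5008), |rvec| = θ = 0.63537 rad = 36.404°
Rodrigues: sinθ=0.59347, 1−cosθ=0.19515; R = I + sinθ·[k]× + (1−cosθ)·[k]×²:
    [+0.87320 -0.48728 -0.00920]
    [+0.44828 +0.81042 -0.37718]
    [+0.19125 +0.32523 +0.92609]
t = (0.3344, 0.0707, 0.9818) m
M0: Pc = R·M0+t = (+0.26434, +0.08935, +0.98870); u = 586.9·(+0.26434)/0.98870 + 333.9 = 490.8115, v = 794.5·(+0.08935)/0.98870 + 243.3 = 315.1002
M1: Pc = R·M1+t = (+0.35427, +0.13552, +1.00840); u = 586.9·(+0.35427)/1.00840 + 333.9 = 540.0920, v = 794.5·(+0.13552)/1.00840 + 243.3 = 350.0761
M2: Pc = R·M2+t = (+0.40446, +0.05205, +0.97490); u = 586.9·(+0.40446)/0.97490 + 333.9 = 577.3919, v = 794.5·(+0.05205)/0.97490 + 243.3 = 285.7181
M3: Pc = R·M3+t = (+0.31453, +0.00588, +0.95520); u = 586.9·(+0.31453)/0.95520 + 333.9 = 527.1524, v = 794.5·(+0.00588)/0.95520 + 243.3 = 248.1884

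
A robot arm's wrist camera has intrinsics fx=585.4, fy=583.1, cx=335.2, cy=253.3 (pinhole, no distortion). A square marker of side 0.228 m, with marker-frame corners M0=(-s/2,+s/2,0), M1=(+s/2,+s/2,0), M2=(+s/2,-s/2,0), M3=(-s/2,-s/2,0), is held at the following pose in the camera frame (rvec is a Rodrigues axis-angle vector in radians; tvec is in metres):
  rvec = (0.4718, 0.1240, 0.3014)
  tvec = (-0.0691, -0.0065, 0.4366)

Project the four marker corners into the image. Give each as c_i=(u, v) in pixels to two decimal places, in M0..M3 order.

Intrinsics K: fx=585.4, fy=583.1, cx=335.2, cy=253.3
Marker side s = 0.228 m; corners in marker frame (Z=0):
  M0 = (-0.1140, +0.1140, 0)
  M1 = (+0.1140, +0.1140, 0)
  M2 = (+0.1140, -0.1140, 0)
  M3 = (-0.1140, -0.1140, 0)
rvec = (0.4718, 0.1240, 0.3014), |rvec| = θ = 0.57342 rad = 32.855°
Rodrigues: sinθ=0.54251, 1−cosθ=0.15995; R = I + sinθ·[k]× + (1−cosθ)·[k]×²:
    [+0.94833 -0.25669 +0.18649]
    [+0.31361 +0.84753 -0.42819]
    [-0.04814 +0.46455 +0.88424]
t = (-0.0691, -0.0065, 0.4366) m
M0: Pc = R·M0+t = (-0.20647, +0.05437, +0.49505); u = 585.4·(-0.20647)/0.49505 + 335.2 = 91.0429, v = 583.1·(+0.05437)/0.49505 + 253.3 = 317.3368
M1: Pc = R·M1+t = (+0.00975, +0.12587, +0.48407); u = 585.4·(+0.00975)/0.48407 + 335.2 = 346.9869, v = 583.1·(+0.12587)/0.48407 + 253.3 = 404.9201
M2: Pc = R·M2+t = (+0.06827, -0.06737, +0.37815); u = 585.4·(+0.06827)/0.37815 + 335.2 = 440.8895, v = 583.1·(-0.06737)/0.37815 + 253.3 = 149.4229
M3: Pc = R·M3+t = (-0.14795, -0.13887, +0.38913); u = 585.4·(-0.14795)/0.38913 + 335.2 = 112.6318, v = 583.1·(-0.13887)/0.38913 + 253.3 = 45.2074

c0=(91.04, 317.34) c1=(346.99, 404.92) c2=(440.89, 149.42) c3=(112.63, 45.21)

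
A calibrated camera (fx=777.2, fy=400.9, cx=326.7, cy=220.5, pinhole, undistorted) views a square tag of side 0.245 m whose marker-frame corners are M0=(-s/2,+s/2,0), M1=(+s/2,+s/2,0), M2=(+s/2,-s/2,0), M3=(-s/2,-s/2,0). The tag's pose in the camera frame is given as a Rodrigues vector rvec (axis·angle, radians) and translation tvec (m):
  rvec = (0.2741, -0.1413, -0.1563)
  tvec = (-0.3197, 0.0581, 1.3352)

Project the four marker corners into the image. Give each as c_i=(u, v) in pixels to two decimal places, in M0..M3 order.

c0=(84.04, 278.39) c1=(223.66, 264.95) c2=(198.89, 196.28) c3=(51.28, 208.89)

Intrinsics K: fx=777.2, fy=400.9, cx=326.7, cy=220.5
Marker side s = 0.245 m; corners in marker frame (Z=0):
  M0 = (-0.1225, +0.1225, 0)
  M1 = (+0.1225, +0.1225, 0)
  M2 = (+0.1225, -0.1225, 0)
  M3 = (-0.1225, -0.1225, 0)
rvec = (0.2741, -0.1413, -0.1563), |rvec| = θ = 0.34573 rad = 19.809°
Rodrigues: sinθ=0.33888, 1−cosθ=0.05917; R = I + sinθ·[k]× + (1−cosθ)·[k]×²:
    [+0.97802 +0.13403 -0.15971]
    [-0.17238 +0.95071 -0.25774]
    [+0.11729 +0.27961 +0.95292]
t = (-0.3197, 0.0581, 1.3352) m
M0: Pc = R·M0+t = (-0.42309, +0.19568, +1.35508); u = 777.2·(-0.42309)/1.35508 + 326.7 = 84.0399, v = 400.9·(+0.19568)/1.35508 + 220.5 = 278.3914
M1: Pc = R·M1+t = (-0.18347, +0.15345, +1.38382); u = 777.2·(-0.18347)/1.38382 + 326.7 = 223.6552, v = 400.9·(+0.15345)/1.38382 + 220.5 = 264.9542
M2: Pc = R·M2+t = (-0.21631, -0.07948, +1.31532); u = 777.2·(-0.21631)/1.31532 + 326.7 = 198.8852, v = 400.9·(-0.07948)/1.31532 + 220.5 = 196.2754
M3: Pc = R·M3+t = (-0.45593, -0.03725, +1.28658); u = 777.2·(-0.45593)/1.28658 + 326.7 = 51.2828, v = 400.9·(-0.03725)/1.28658 + 220.5 = 208.8941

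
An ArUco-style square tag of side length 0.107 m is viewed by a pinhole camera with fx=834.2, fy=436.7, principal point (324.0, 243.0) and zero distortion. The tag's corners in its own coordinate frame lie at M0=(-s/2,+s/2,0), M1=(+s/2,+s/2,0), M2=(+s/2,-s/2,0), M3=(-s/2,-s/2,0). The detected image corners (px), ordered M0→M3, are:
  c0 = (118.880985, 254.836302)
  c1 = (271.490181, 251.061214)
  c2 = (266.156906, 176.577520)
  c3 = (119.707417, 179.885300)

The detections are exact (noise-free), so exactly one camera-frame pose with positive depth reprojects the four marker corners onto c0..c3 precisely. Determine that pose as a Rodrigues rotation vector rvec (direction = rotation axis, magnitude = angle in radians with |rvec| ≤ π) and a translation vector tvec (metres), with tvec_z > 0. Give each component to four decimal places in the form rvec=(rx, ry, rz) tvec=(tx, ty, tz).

Intrinsics K: fx=834.2, fy=436.7, cx=324.0, cy=243.0
Marker side s = 0.107 m; corners in marker frame (Z=0):
  M0 = (-0.0535, +0.0535, 0)
  M1 = (+0.0535, +0.0535, 0)
  M2 = (+0.0535, -0.0535, 0)
  M3 = (-0.0535, -0.0535, 0)
Detected image corners:
  c0 = (118.880985, 254.836302) px
  c1 = (271.490181, 251.061214) px
  c2 = (266.156906, 176.577520) px
  c3 = (119.707417, 179.885300) px
Planar DLT: solve 8×8 A·h = b for H (H[2,2]=1):
  H  [+1404.67310 -53.70641 +194.19633]
  H  [-24.39104 +615.15765 +214.81559]
  H  [+0.04018 -0.38560 +1.00000]
B = K⁻¹H; ‖b₁‖=1.670568, ‖b₂‖=1.670568; λ = 2/(‖b₁‖+‖b₂‖) = 0.598599, sign → tz>0 ⇒ λ=+0.598599
r₁ = λ·B[:,0] = (+0.99861,-0.04682,+0.02405); r₂ = λ·B[:,1] = (+0.05111,+0.97165,-0.23082)
r₃ = r₁×r₂ = (-0.01256,+0.23173,+0.97270); SVD([r₁ r₂ r₃]) → R = UVᵀ:
  R  [+0.99861 +0.05111 -0.01256]
  R  [-0.04682 +0.97165 +0.23173]
  R  [+0.02405 -0.23082 +0.97270]
t = (-0.09314, -0.03863, +0.59860) m
tr R = 2.942968; θ = arccos((tr R − 1)/2) = 0.239385 rad = 13.716°
axis k = ((R−Rᵀ)₃₂, (R−Rᵀ)₁₃, (R−Rᵀ)₂₁) / (2 sinθ) = (-0.975396, -0.077203, -0.206502)
rvec = θ·k = (-0.233496, -0.018481, -0.049434)

rvec=(-0.2335, -0.0185, -0.0494) tvec=(-0.0931, -0.0386, 0.5986)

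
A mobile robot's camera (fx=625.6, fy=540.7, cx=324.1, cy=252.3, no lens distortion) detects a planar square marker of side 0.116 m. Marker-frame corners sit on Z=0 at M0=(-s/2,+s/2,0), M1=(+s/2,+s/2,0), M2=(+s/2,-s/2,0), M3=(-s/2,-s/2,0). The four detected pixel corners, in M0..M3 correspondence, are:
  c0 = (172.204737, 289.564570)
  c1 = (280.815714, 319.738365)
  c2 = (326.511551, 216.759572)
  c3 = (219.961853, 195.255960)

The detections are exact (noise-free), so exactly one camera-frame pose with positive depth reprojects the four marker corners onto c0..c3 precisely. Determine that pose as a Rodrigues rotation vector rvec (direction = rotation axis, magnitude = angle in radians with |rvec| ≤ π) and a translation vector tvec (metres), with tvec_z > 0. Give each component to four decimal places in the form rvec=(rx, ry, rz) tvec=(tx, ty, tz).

Intrinsics K: fx=625.6, fy=540.7, cx=324.1, cy=252.3
Marker side s = 0.116 m; corners in marker frame (Z=0):
  M0 = (-0.0580, +0.0580, 0)
  M1 = (+0.0580, +0.0580, 0)
  M2 = (+0.0580, -0.0580, 0)
  M3 = (-0.0580, -0.0580, 0)
Detected image corners:
  c0 = (172.204737, 289.564570) px
  c1 = (280.815714, 319.738365) px
  c2 = (326.511551, 216.759572) px
  c3 = (219.961853, 195.255960) px
Planar DLT: solve 8×8 A·h = b for H (H[2,2]=1):
  H  [+766.90401 -514.03581 +248.47358]
  H  [+58.00161 +735.67417 +253.57943]
  H  [-0.64146 -0.44379 +1.00000]
B = K⁻¹H; ‖b₁‖=1.733416, ‖b₂‖=1.733416; λ = 2/(‖b₁‖+‖b₂‖) = 0.576896, sign → tz>0 ⇒ λ=+0.576896
r₁ = λ·B[:,0] = (+0.89891,+0.23456,-0.37006); r₂ = λ·B[:,1] = (-0.34138,+0.90438,-0.25602)
r₃ = r₁×r₂ = (+0.27462,+0.35647,+0.89304); SVD([r₁ r₂ r₃]) → R = UVᵀ:
  R  [+0.89891 -0.34138 +0.27462]
  R  [+0.23456 +0.90438 +0.35647]
  R  [-0.37006 -0.25602 +0.89304]
t = (-0.06974, +0.00137, +0.57690) m
tr R = 2.696331; θ = arccos((tr R − 1)/2) = 0.558283 rad = 31.987°
axis k = ((R−Rᵀ)₃₂, (R−Rᵀ)₁₃, (R−Rᵀ)₂₁) / (2 sinθ) = (-0.578113, +0.608495, +0.543617)
rvec = θ·k = (-0.322751, +0.339713, +0.303492)

rvec=(-0.3228, 0.3397, 0.3035) tvec=(-0.0697, 0.0014, 0.5769)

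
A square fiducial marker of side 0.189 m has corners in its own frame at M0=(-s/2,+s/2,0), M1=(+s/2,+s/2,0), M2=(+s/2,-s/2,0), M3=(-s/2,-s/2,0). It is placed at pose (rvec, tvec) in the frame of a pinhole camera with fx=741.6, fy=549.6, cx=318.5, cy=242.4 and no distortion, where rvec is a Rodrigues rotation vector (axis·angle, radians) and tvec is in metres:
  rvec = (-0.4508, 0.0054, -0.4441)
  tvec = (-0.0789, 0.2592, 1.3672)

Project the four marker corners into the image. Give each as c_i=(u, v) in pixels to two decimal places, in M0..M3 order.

c0=(248.04, 398.59) c1=(343.87, 364.20) c2=(301.46, 298.17) c3=(210.59, 329.78)

Intrinsics K: fx=741.6, fy=549.6, cx=318.5, cy=242.4
Marker side s = 0.189 m; corners in marker frame (Z=0):
  M0 = (-0.0945, +0.0945, 0)
  M1 = (+0.0945, +0.0945, 0)
  M2 = (+0.0945, -0.0945, 0)
  M3 = (-0.0945, -0.0945, 0)
rvec = (-0.4508, 0.0054, -0.4441), |rvec| = θ = 0.63283 rad = 36.259°
Rodrigues: sinθ=0.59143, 1−cosθ=0.19364; R = I + sinθ·[k]× + (1−cosθ)·[k]×²:
    [+0.90462 +0.41387 +0.10185]
    [-0.41622 +0.80637 +0.42015]
    [+0.09176 -0.42247 +0.90172]
t = (-0.0789, 0.2592, 1.3672) m
M0: Pc = R·M0+t = (-0.12528, +0.37474, +1.31861); u = 741.6·(-0.12528)/1.31861 + 318.5 = 248.0432, v = 549.6·(+0.37474)/1.31861 + 242.4 = 398.5911
M1: Pc = R·M1+t = (+0.04570, +0.29607, +1.33595); u = 741.6·(+0.04570)/1.33595 + 318.5 = 343.8671, v = 549.6·(+0.29607)/1.33595 + 242.4 = 364.2008
M2: Pc = R·M2+t = (-0.03252, +0.14366, +1.41579); u = 741.6·(-0.03252)/1.41579 + 318.5 = 301.4638, v = 549.6·(+0.14366)/1.41579 + 242.4 = 298.1696
M3: Pc = R·M3+t = (-0.20350, +0.22233, +1.39845); u = 741.6·(-0.20350)/1.39845 + 318.5 = 210.5853, v = 549.6·(+0.22233)/1.39845 + 242.4 = 329.7774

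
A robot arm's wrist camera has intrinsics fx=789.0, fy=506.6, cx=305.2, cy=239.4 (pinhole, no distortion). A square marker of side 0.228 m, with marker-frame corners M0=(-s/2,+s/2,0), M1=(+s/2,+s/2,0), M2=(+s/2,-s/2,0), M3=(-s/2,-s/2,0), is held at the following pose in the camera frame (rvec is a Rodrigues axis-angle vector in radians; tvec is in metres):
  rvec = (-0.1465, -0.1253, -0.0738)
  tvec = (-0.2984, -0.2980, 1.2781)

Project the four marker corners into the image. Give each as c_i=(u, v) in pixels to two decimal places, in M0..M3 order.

Intrinsics K: fx=789.0, fy=506.6, cx=305.2, cy=239.4
Marker side s = 0.228 m; corners in marker frame (Z=0):
  M0 = (-0.1140, +0.1140, 0)
  M1 = (+0.1140, +0.1140, 0)
  M2 = (+0.1140, -0.1140, 0)
  M3 = (-0.1140, -0.1140, 0)
rvec = (-0.1465, -0.1253, -0.0738), |rvec| = θ = 0.20642 rad = 11.827°
Rodrigues: sinθ=0.20496, 1−cosθ=0.02123; R = I + sinθ·[k]× + (1−cosθ)·[k]×²:
    [+0.98946 +0.08242 -0.11903]
    [-0.06413 +0.98659 +0.15007]
    [+0.12980 -0.14085 +0.98148]
t = (-0.2984, -0.2980, 1.2781) m
M0: Pc = R·M0+t = (-0.40180, -0.17822, +1.24725); u = 789.0·(-0.40180)/1.24725 + 305.2 = 51.0220, v = 506.6·(-0.17822)/1.24725 + 239.4 = 167.0125
M1: Pc = R·M1+t = (-0.17620, -0.19284, +1.27684); u = 789.0·(-0.17620)/1.27684 + 305.2 = 196.3174, v = 506.6·(-0.19284)/1.27684 + 239.4 = 162.8889
M2: Pc = R·M2+t = (-0.19500, -0.41778, +1.30895); u = 789.0·(-0.19500)/1.30895 + 305.2 = 187.6613, v = 506.6·(-0.41778)/1.30895 + 239.4 = 77.7071
M3: Pc = R·M3+t = (-0.42060, -0.40316, +1.27936); u = 789.0·(-0.42060)/1.27936 + 305.2 = 45.8129, v = 506.6·(-0.40316)/1.27936 + 239.4 = 79.7568

c0=(51.02, 167.01) c1=(196.32, 162.89) c2=(187.66, 77.71) c3=(45.81, 79.76)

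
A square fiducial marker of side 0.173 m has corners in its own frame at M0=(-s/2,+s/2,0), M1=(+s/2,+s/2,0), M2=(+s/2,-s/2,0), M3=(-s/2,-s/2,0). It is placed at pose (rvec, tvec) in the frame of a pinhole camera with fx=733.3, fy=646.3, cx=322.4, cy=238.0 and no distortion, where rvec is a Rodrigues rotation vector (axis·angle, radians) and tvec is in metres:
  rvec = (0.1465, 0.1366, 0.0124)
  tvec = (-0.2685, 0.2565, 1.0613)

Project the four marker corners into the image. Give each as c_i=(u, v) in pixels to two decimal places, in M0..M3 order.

Intrinsics K: fx=733.3, fy=646.3, cx=322.4, cy=238.0
Marker side s = 0.173 m; corners in marker frame (Z=0):
  M0 = (-0.0865, +0.0865, 0)
  M1 = (+0.0865, +0.0865, 0)
  M2 = (+0.0865, -0.0865, 0)
  M3 = (-0.0865, -0.0865, 0)
rvec = (0.1465, 0.1366, 0.0124), |rvec| = θ = 0.20069 rad = 11.499°
Rodrigues: sinθ=0.19934, 1−cosθ=0.02007; R = I + sinθ·[k]× + (1−cosθ)·[k]×²:
    [+0.99062 -0.00234 +0.13659]
    [+0.02229 +0.98923 -0.14467]
    [-0.13478 +0.14636 +0.98001]
t = (-0.2685, 0.2565, 1.0613) m
M0: Pc = R·M0+t = (-0.35439, +0.34014, +1.08562); u = 733.3·(-0.35439)/1.08562 + 322.4 = 83.0199, v = 646.3·(+0.34014)/1.08562 + 238.0 = 440.4952
M1: Pc = R·M1+t = (-0.18301, +0.34400, +1.06230); u = 733.3·(-0.18301)/1.06230 + 322.4 = 196.0668, v = 646.3·(+0.34400)/1.06230 + 238.0 = 447.2859
M2: Pc = R·M2+t = (-0.18261, +0.17286, +1.03698); u = 733.3·(-0.18261)/1.03698 + 322.4 = 193.2689, v = 646.3·(+0.17286)/1.03698 + 238.0 = 345.7351
M3: Pc = R·M3+t = (-0.35399, +0.16900, +1.06030); u = 733.3·(-0.35399)/1.06030 + 322.4 = 77.5838, v = 646.3·(+0.16900)/1.06030 + 238.0 = 341.0155

c0=(83.02, 440.50) c1=(196.07, 447.29) c2=(193.27, 345.74) c3=(77.58, 341.02)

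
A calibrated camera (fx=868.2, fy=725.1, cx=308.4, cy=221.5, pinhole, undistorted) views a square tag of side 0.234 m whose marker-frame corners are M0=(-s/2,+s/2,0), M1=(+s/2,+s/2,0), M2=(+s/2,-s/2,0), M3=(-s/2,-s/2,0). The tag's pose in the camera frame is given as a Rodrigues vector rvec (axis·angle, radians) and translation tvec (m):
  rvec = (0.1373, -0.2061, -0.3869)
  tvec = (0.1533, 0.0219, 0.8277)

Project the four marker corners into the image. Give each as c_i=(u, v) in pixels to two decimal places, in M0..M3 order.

c0=(402.20, 374.42) c1=(609.79, 291.58) c2=(536.18, 106.99) c3=(314.22, 184.58)

Intrinsics K: fx=868.2, fy=725.1, cx=308.4, cy=221.5
Marker side s = 0.234 m; corners in marker frame (Z=0):
  M0 = (-0.1170, +0.1170, 0)
  M1 = (+0.1170, +0.1170, 0)
  M2 = (+0.1170, -0.1170, 0)
  M3 = (-0.1170, -0.1170, 0)
rvec = (0.1373, -0.2061, -0.3869), |rvec| = θ = 0.45937 rad = 26.320°
Rodrigues: sinθ=0.44338, 1−cosθ=0.10367; R = I + sinθ·[k]× + (1−cosθ)·[k]×²:
    [+0.90559 +0.35953 -0.22502]
    [-0.38734 +0.91720 -0.09335]
    [+0.17283 +0.17170 +0.96987]
t = (0.1533, 0.0219, 0.8277) m
M0: Pc = R·M0+t = (+0.08941, +0.17453, +0.82757); u = 868.2·(+0.08941)/0.82757 + 308.4 = 402.2010, v = 725.1·(+0.17453)/0.82757 + 221.5 = 374.4209
M1: Pc = R·M1+t = (+0.30132, +0.08389, +0.86801); u = 868.2·(+0.30132)/0.86801 + 308.4 = 609.7860, v = 725.1·(+0.08389)/0.86801 + 221.5 = 291.5816
M2: Pc = R·M2+t = (+0.21719, -0.13073, +0.82783); u = 868.2·(+0.21719)/0.82783 + 308.4 = 536.1796, v = 725.1·(-0.13073)/0.82783 + 221.5 = 106.9926
M3: Pc = R·M3+t = (+0.00528, -0.04009, +0.78739); u = 868.2·(+0.00528)/0.78739 + 308.4 = 314.2220, v = 725.1·(-0.04009)/0.78739 + 221.5 = 184.5779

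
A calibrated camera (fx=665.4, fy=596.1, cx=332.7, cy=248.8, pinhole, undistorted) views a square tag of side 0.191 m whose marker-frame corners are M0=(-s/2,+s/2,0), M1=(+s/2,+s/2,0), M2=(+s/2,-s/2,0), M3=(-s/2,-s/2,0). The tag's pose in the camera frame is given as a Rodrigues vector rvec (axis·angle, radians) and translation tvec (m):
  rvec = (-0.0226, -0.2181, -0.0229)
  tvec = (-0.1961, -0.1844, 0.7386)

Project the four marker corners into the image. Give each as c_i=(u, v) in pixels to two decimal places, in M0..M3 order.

c0=(66.07, 176.36) c1=(244.42, 177.27) c2=(240.66, 28.13) c3=(63.04, 18.65)

Intrinsics K: fx=665.4, fy=596.1, cx=332.7, cy=248.8
Marker side s = 0.191 m; corners in marker frame (Z=0):
  M0 = (-0.0955, +0.0955, 0)
  M1 = (+0.0955, +0.0955, 0)
  M2 = (+0.0955, -0.0955, 0)
  M3 = (-0.0955, -0.0955, 0)
rvec = (-0.0226, -0.2181, -0.0229), |rvec| = θ = 0.22046 rad = 12.631°
Rodrigues: sinθ=0.21868, 1−cosθ=0.02420; R = I + sinθ·[k]× + (1−cosθ)·[k]×²:
    [+0.97605 +0.02517 -0.21608]
    [-0.02026 +0.99948 +0.02490]
    [+0.21660 -0.01993 +0.97606]
t = (-0.1961, -0.1844, 0.7386) m
M0: Pc = R·M0+t = (-0.28691, -0.08701, +0.71601); u = 665.4·(-0.28691)/0.71601 + 332.7 = 66.0712, v = 596.1·(-0.08701)/0.71601 + 248.8 = 176.3581
M1: Pc = R·M1+t = (-0.10048, -0.09088, +0.75738); u = 665.4·(-0.10048)/0.75738 + 332.7 = 244.4200, v = 596.1·(-0.09088)/0.75738 + 248.8 = 177.2693
M2: Pc = R·M2+t = (-0.10529, -0.28179, +0.76119); u = 665.4·(-0.10529)/0.76119 + 332.7 = 240.6590, v = 596.1·(-0.28179)/0.76119 + 248.8 = 28.1287
M3: Pc = R·M3+t = (-0.29172, -0.27792, +0.71982); u = 665.4·(-0.29172)/0.71982 + 332.7 = 63.0373, v = 596.1·(-0.27792)/0.71982 + 248.8 = 18.6508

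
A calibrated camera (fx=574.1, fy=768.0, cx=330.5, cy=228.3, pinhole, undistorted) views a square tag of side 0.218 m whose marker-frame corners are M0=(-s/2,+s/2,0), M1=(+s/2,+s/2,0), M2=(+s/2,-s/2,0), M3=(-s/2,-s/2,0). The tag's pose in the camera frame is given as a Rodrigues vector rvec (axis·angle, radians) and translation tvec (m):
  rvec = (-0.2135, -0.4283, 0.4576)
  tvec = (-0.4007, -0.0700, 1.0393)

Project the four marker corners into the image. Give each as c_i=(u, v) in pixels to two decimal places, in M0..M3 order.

c0=(16.21, 208.08) c1=(136.22, 284.65) c2=(190.35, 149.05) c3=(81.77, 67.17)

Intrinsics K: fx=574.1, fy=768.0, cx=330.5, cy=228.3
Marker side s = 0.218 m; corners in marker frame (Z=0):
  M0 = (-0.1090, +0.1090, 0)
  M1 = (+0.1090, +0.1090, 0)
  M2 = (+0.1090, -0.1090, 0)
  M3 = (-0.1090, -0.1090, 0)
rvec = (-0.2135, -0.4283, 0.4576), |rvec| = θ = 0.66213 rad = 37.937°
Rodrigues: sinθ=0.61480, 1−cosθ=0.21132; R = I + sinθ·[k]× + (1−cosθ)·[k]×²:
    [+0.81065 -0.38081 -0.44477]
    [+0.46896 +0.87710 +0.10377]
    [+0.35059 -0.29270 +0.88961]
t = (-0.4007, -0.0700, 1.0393) m
M0: Pc = R·M0+t = (-0.53057, -0.02551, +0.96918); u = 574.1·(-0.53057)/0.96918 + 330.5 = 16.2137, v = 768.0·(-0.02551)/0.96918 + 228.3 = 208.0829
M1: Pc = R·M1+t = (-0.35385, +0.07672, +1.04561); u = 574.1·(-0.35385)/1.04561 + 330.5 = 136.2173, v = 768.0·(+0.07672)/1.04561 + 228.3 = 284.6515
M2: Pc = R·M2+t = (-0.27083, -0.11449, +1.10942); u = 574.1·(-0.27083)/1.10942 + 330.5 = 190.3514, v = 768.0·(-0.11449)/1.10942 + 228.3 = 149.0460
M3: Pc = R·M3+t = (-0.44755, -0.21672, +1.03299); u = 574.1·(-0.44755)/1.03299 + 330.5 = 81.7659, v = 768.0·(-0.21672)/1.03299 + 228.3 = 67.1739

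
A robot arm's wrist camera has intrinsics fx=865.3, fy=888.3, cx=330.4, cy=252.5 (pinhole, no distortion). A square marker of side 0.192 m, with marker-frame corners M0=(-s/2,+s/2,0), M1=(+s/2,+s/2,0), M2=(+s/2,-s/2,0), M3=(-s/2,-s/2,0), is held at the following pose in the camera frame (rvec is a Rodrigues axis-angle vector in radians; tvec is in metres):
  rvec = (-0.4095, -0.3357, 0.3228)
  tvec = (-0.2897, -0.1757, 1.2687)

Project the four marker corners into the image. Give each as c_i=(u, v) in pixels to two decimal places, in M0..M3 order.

c0=(43.88, 158.14) c1=(173.76, 212.09) c2=(212.97, 103.66) c3=(93.00, 49.16)

Intrinsics K: fx=865.3, fy=888.3, cx=330.4, cy=252.5
Marker side s = 0.192 m; corners in marker frame (Z=0):
  M0 = (-0.0960, +0.0960, 0)
  M1 = (+0.0960, +0.0960, 0)
  M2 = (+0.0960, -0.0960, 0)
  M3 = (-0.0960, -0.0960, 0)
rvec = (-0.4095, -0.3357, 0.3228), |rvec| = θ = 0.62015 rad = 35.532°
Rodrigues: sinθ=0.58116, 1−cosθ=0.18621; R = I + sinθ·[k]× + (1−cosθ)·[k]×²:
    [+0.89498 -0.23594 -0.37859]
    [+0.36906 +0.86836 +0.33128]
    [+0.25059 -0.43622 +0.86424]
t = (-0.2897, -0.1757, 1.2687) m
M0: Pc = R·M0+t = (-0.39827, -0.12777, +1.20277); u = 865.3·(-0.39827)/1.20277 + 330.4 = 43.8753, v = 888.3·(-0.12777)/1.20277 + 252.5 = 158.1374
M1: Pc = R·M1+t = (-0.22643, -0.05691, +1.25088); u = 865.3·(-0.22643)/1.25088 + 330.4 = 173.7648, v = 888.3·(-0.05691)/1.25088 + 252.5 = 212.0875
M2: Pc = R·M2+t = (-0.18113, -0.22363, +1.33463); u = 865.3·(-0.18113)/1.33463 + 330.4 = 212.9651, v = 888.3·(-0.22363)/1.33463 + 252.5 = 103.6559
M3: Pc = R·M3+t = (-0.35297, -0.29449, +1.28652); u = 865.3·(-0.35297)/1.28652 + 330.4 = 92.9975, v = 888.3·(-0.29449)/1.28652 + 252.5 = 49.1628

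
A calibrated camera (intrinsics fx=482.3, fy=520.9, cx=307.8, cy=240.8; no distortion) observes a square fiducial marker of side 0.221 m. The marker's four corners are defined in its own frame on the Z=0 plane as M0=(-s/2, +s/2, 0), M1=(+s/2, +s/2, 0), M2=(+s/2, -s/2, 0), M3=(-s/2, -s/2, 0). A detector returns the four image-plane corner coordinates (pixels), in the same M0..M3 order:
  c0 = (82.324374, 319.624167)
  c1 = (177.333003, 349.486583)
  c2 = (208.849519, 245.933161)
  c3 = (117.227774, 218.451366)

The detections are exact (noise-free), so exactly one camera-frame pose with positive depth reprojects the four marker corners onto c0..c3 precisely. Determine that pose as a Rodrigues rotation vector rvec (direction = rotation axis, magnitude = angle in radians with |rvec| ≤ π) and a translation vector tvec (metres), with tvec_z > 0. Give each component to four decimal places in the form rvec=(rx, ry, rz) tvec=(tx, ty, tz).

Intrinsics K: fx=482.3, fy=520.9, cx=307.8, cy=240.8
Marker side s = 0.221 m; corners in marker frame (Z=0):
  M0 = (-0.1105, +0.1105, 0)
  M1 = (+0.1105, +0.1105, 0)
  M2 = (+0.1105, -0.1105, 0)
  M3 = (-0.1105, -0.1105, 0)
Detected image corners:
  c0 = (82.324374, 319.624167) px
  c1 = (177.333003, 349.486583) px
  c2 = (208.849519, 245.933161) px
  c3 = (117.227774, 218.451366) px
Planar DLT: solve 8×8 A·h = b for H (H[2,2]=1):
  H  [+414.19805 -177.17291 +146.49248]
  H  [+114.36558 +411.17855 +282.25126]
  H  [-0.05386 -0.18340 +1.00000]
B = K⁻¹H; ‖b₁‖=0.927586, ‖b₂‖=0.927586; λ = 2/(‖b₁‖+‖b₂‖) = 1.078067, sign → tz>0 ⇒ λ=+1.078067
r₁ = λ·B[:,0] = (+0.96290,+0.26354,-0.05807); r₂ = λ·B[:,1] = (-0.26985,+0.94239,-0.19772)
r₃ = r₁×r₂ = (+0.00262,+0.20605,+0.97854); SVD([r₁ r₂ r₃]) → R = UVᵀ:
  R  [+0.96290 -0.26985 +0.00262]
  R  [+0.26354 +0.94239 +0.20605]
  R  [-0.05807 -0.19772 +0.97854]
t = (-0.36056, +0.08579, +1.07807) m
tr R = 2.883823; θ = arccos((tr R − 1)/2) = 0.342519 rad = 19.625°
axis k = ((R−Rᵀ)₃₂, (R−Rᵀ)₁₃, (R−Rᵀ)₂₁) / (2 sinθ) = (-0.601097, +0.090341, +0.794053)
rvec = θ·k = (-0.205887, +0.030943, +0.271979)

rvec=(-0.2059, 0.0309, 0.2720) tvec=(-0.3606, 0.0858, 1.0781)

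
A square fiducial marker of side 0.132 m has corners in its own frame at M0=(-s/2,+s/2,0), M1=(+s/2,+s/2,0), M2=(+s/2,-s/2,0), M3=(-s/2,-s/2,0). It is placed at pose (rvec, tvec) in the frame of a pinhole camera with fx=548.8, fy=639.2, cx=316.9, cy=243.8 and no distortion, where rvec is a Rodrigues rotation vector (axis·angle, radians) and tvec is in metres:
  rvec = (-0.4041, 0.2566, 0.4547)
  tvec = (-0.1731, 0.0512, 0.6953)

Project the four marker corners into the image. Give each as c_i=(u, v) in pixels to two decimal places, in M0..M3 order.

c0=(110.57, 318.07) c1=(193.33, 371.12) c2=(250.08, 263.63) c3=(168.72, 219.89)

Intrinsics K: fx=548.8, fy=639.2, cx=316.9, cy=243.8
Marker side s = 0.132 m; corners in marker frame (Z=0):
  M0 = (-0.0660, +0.0660, 0)
  M1 = (+0.0660, +0.0660, 0)
  M2 = (+0.0660, -0.0660, 0)
  M3 = (-0.0660, -0.0660, 0)
rvec = (-0.4041, 0.2566, 0.4547), |rvec| = θ = 0.66022 rad = 37.828°
Rodrigues: sinθ=0.61329, 1−cosθ=0.21014; R = I + sinθ·[k]× + (1−cosθ)·[k]×²:
    [+0.86858 -0.47237 +0.14978]
    [+0.37239 +0.82160 +0.43163]
    [-0.32694 -0.31913 +0.88953]
t = (-0.1731, 0.0512, 0.6953) m
M0: Pc = R·M0+t = (-0.26160, +0.08085, +0.69582); u = 548.8·(-0.26160)/0.69582 + 316.9 = 110.5702, v = 639.2·(+0.08085)/0.69582 + 243.8 = 318.0696
M1: Pc = R·M1+t = (-0.14695, +0.13000, +0.65266); u = 548.8·(-0.14695)/0.65266 + 316.9 = 193.3346, v = 639.2·(+0.13000)/0.65266 + 243.8 = 371.1223
M2: Pc = R·M2+t = (-0.08460, +0.02155, +0.69478); u = 548.8·(-0.08460)/0.69478 + 316.9 = 250.0778, v = 639.2·(+0.02155)/0.69478 + 243.8 = 263.6279
M3: Pc = R·M3+t = (-0.19925, -0.02760, +0.73794); u = 548.8·(-0.19925)/0.73794 + 316.9 = 168.7195, v = 639.2·(-0.02760)/0.73794 + 243.8 = 219.8902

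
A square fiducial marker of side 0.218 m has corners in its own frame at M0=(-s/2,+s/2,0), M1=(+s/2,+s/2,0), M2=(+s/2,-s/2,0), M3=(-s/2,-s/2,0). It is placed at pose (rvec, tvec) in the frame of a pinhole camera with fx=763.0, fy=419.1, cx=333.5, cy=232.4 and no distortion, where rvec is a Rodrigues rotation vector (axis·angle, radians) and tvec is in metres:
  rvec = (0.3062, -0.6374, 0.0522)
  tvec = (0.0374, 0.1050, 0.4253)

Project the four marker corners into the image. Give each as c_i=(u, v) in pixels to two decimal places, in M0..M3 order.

Intrinsics K: fx=763.0, fy=419.1, cx=333.5, cy=232.4
Marker side s = 0.218 m; corners in marker frame (Z=0):
  M0 = (-0.1090, +0.1090, 0)
  M1 = (+0.1090, +0.1090, 0)
  M2 = (+0.1090, -0.1090, 0)
  M3 = (-0.1090, -0.1090, 0)
rvec = (0.3062, -0.6374, 0.0522), |rvec| = θ = 0.70906 rad = 40.626°
Rodrigues: sinθ=0.65112, 1−cosθ=0.24102; R = I + sinθ·[k]× + (1−cosθ)·[k]×²:
    [+0.80392 -0.14150 -0.57765]
    [-0.04563 +0.95375 -0.29713]
    [+0.59298 +0.26523 +0.76028]
t = (0.0374, 0.1050, 0.4253) m
M0: Pc = R·M0+t = (-0.06565, +0.21393, +0.38958); u = 763.0·(-0.06565)/0.38958 + 333.5 = 204.9193, v = 419.1·(+0.21393)/0.38958 + 232.4 = 462.5453
M1: Pc = R·M1+t = (+0.10960, +0.20398, +0.51884); u = 763.0·(+0.10960)/0.51884 + 333.5 = 494.6812, v = 419.1·(+0.20398)/0.51884 + 232.4 = 397.1698
M2: Pc = R·M2+t = (+0.14045, -0.00393, +0.46102); u = 763.0·(+0.14045)/0.46102 + 333.5 = 565.9479, v = 419.1·(-0.00393)/0.46102 + 232.4 = 228.8255
M3: Pc = R·M3+t = (-0.03480, +0.00602, +0.33176); u = 763.0·(-0.03480)/0.33176 + 333.5 = 253.4542, v = 419.1·(+0.00602)/0.33176 + 232.4 = 239.9992

c0=(204.92, 462.55) c1=(494.68, 397.17) c2=(565.95, 228.83) c3=(253.45, 240.00)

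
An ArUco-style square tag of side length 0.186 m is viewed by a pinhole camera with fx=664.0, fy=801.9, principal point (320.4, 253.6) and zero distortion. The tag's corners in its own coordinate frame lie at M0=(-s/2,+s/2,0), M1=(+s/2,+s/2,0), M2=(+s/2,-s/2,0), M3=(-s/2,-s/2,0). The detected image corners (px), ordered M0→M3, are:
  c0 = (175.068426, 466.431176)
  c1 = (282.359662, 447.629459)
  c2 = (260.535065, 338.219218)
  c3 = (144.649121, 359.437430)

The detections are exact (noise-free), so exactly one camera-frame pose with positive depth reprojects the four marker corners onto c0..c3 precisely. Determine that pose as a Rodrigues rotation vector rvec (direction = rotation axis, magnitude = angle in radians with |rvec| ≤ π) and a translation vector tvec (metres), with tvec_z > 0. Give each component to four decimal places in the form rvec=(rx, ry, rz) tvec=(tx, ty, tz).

rvec=(0.4814, 0.0073, -0.1624) tvec=(-0.1709, 0.2052, 1.0862)

Intrinsics K: fx=664.0, fy=801.9, cx=320.4, cy=253.6
Marker side s = 0.186 m; corners in marker frame (Z=0):
  M0 = (-0.0930, +0.0930, 0)
  M1 = (+0.0930, +0.0930, 0)
  M2 = (+0.0930, -0.0930, 0)
  M3 = (-0.0930, -0.0930, 0)
Detected image corners:
  c0 = (175.068426, 466.431176) px
  c1 = (282.359662, 447.629459) px
  c2 = (260.535065, 338.219218) px
  c3 = (144.649121, 359.437430) px
Planar DLT: solve 8×8 A·h = b for H (H[2,2]=1):
  H  [+590.03795 +231.93518 +215.95160]
  H  [-124.12141 +752.48841 +405.10068]
  H  [-0.04169 +0.42385 +1.00000]
B = K⁻¹H; ‖b₁‖=0.920637, ‖b₂‖=0.920637; λ = 2/(‖b₁‖+‖b₂‖) = 1.086204, sign → tz>0 ⇒ λ=+1.086204
r₁ = λ·B[:,0] = (+0.98706,-0.15381,-0.04528); r₂ = λ·B[:,1] = (+0.15726,+0.87368,+0.46039)
r₃ = r₁×r₂ = (-0.03125,-0.46155,+0.88656); SVD([r₁ r₂ r₃]) → R = UVᵀ:
  R  [+0.98706 +0.15726 -0.03125]
  R  [-0.15381 +0.87368 -0.46155]
  R  [-0.04528 +0.46039 +0.88656]
t = (-0.17086, +0.20521, +1.08620) m
tr R = 2.747301; θ = arccos((tr R − 1)/2) = 0.508142 rad = 29.114°
axis k = ((R−Rᵀ)₃₂, (R−Rᵀ)₁₃, (R−Rᵀ)₂₁) / (2 sinθ) = (+0.947422, +0.014418, -0.319662)
rvec = θ·k = (+0.481424, +0.007326, -0.162434)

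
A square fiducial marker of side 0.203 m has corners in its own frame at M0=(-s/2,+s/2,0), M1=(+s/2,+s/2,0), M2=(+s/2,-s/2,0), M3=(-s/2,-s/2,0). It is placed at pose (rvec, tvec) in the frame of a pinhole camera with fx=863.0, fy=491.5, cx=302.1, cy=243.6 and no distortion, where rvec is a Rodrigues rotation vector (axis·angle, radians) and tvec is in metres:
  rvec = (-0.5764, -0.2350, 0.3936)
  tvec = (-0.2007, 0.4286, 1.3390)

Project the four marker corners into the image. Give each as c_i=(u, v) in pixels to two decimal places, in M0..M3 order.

c0=(83.45, 422.91) c1=(209.08, 452.65) c2=(253.34, 381.08) c3=(138.89, 352.72)

Intrinsics K: fx=863.0, fy=491.5, cx=302.1, cy=243.6
Marker side s = 0.203 m; corners in marker frame (Z=0):
  M0 = (-0.1015, +0.1015, 0)
  M1 = (+0.1015, +0.1015, 0)
  M2 = (+0.1015, -0.1015, 0)
  M3 = (-0.1015, -0.1015, 0)
rvec = (-0.5764, -0.2350, 0.3936), |rvec| = θ = 0.73647 rad = 42.196°
Rodrigues: sinθ=0.67167, 1−cosθ=0.25915; R = I + sinθ·[k]× + (1−cosθ)·[k]×²:
    [+0.89959 -0.29425 -0.32273]
    [+0.42369 +0.76723 +0.48149]
    [+0.10593 -0.56989 +0.81487]
t = (-0.2007, 0.4286, 1.3390) m
M0: Pc = R·M0+t = (-0.32188, +0.46347, +1.27041); u = 863.0·(-0.32188)/1.27041 + 302.1 = 83.4468, v = 491.5·(+0.46347)/1.27041 + 243.6 = 422.9091
M1: Pc = R·M1+t = (-0.13926, +0.54948, +1.29191); u = 863.0·(-0.13926)/1.29191 + 302.1 = 209.0750, v = 491.5·(+0.54948)/1.29191 + 243.6 = 452.6466
M2: Pc = R·M2+t = (-0.07952, +0.39373, +1.40759); u = 863.0·(-0.07952)/1.40759 + 302.1 = 253.3430, v = 491.5·(+0.39373)/1.40759 + 243.6 = 381.0818
M3: Pc = R·M3+t = (-0.26214, +0.30772, +1.38609); u = 863.0·(-0.26214)/1.38609 + 302.1 = 138.8868, v = 491.5·(+0.30772)/1.38609 + 243.6 = 352.7160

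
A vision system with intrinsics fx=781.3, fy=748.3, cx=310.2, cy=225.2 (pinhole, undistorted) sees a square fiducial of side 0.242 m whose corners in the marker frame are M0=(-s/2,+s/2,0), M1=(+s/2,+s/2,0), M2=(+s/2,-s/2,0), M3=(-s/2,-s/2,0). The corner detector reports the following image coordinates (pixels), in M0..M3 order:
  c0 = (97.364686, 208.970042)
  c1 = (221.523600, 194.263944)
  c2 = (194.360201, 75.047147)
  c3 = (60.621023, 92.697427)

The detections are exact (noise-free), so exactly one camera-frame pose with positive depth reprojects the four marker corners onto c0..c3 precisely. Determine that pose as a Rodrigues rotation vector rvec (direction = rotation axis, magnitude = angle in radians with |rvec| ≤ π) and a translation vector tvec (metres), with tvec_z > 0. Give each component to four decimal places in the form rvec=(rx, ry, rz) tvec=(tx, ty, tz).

Intrinsics K: fx=781.3, fy=748.3, cx=310.2, cy=225.2
Marker side s = 0.242 m; corners in marker frame (Z=0):
  M0 = (-0.1210, +0.1210, 0)
  M1 = (+0.1210, +0.1210, 0)
  M2 = (+0.1210, -0.1210, 0)
  M3 = (-0.1210, -0.1210, 0)
Detected image corners:
  c0 = (97.364686, 208.970042) px
  c1 = (221.523600, 194.263944) px
  c2 = (194.360201, 75.047147) px
  c3 = (60.621023, 92.697427) px
Planar DLT: solve 8×8 A·h = b for H (H[2,2]=1):
  H  [+523.59371 +178.32819 +143.62790]
  H  [-75.05573 +532.41956 +145.09385]
  H  [-0.05913 +0.32166 +1.00000]
B = K⁻¹H; ‖b₁‖=0.701021, ‖b₂‖=0.701021; λ = 2/(‖b₁‖+‖b₂‖) = 1.426490, sign → tz>0 ⇒ λ=+1.426490
r₁ = λ·B[:,0] = (+0.98946,-0.11769,-0.08435); r₂ = λ·B[:,1] = (+0.14342,+0.87687,+0.45884)
r₃ = r₁×r₂ = (+0.01996,-0.46610,+0.88451); SVD([r₁ r₂ r₃]) → R = UVᵀ:
  R  [+0.98946 +0.14342 +0.01996]
  R  [-0.11769 +0.87687 -0.46610]
  R  [-0.08435 +0.45884 +0.88451]
t = (-0.30413, -0.15271, +1.42649) m
tr R = 2.750836; θ = arccos((tr R − 1)/2) = 0.504497 rad = 28.906°
axis k = ((R−Rᵀ)₃₂, (R−Rᵀ)₁₃, (R−Rᵀ)₂₁) / (2 sinθ) = (+0.956769, +0.107897, -0.270097)
rvec = θ·k = (+0.482686, +0.054433, -0.136263)

rvec=(0.4827, 0.0544, -0.1363) tvec=(-0.3041, -0.1527, 1.4265)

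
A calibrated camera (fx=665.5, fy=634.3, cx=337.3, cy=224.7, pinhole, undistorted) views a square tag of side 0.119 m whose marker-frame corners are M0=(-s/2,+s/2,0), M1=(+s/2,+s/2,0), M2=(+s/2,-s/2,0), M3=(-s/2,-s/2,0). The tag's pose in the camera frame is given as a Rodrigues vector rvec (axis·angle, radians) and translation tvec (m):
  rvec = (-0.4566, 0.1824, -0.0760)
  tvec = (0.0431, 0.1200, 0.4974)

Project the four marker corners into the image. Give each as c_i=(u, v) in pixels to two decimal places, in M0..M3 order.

Intrinsics K: fx=665.5, fy=634.3, cx=337.3, cy=224.7
Marker side s = 0.119 m; corners in marker frame (Z=0):
  M0 = (-0.0595, +0.0595, 0)
  M1 = (+0.0595, +0.0595, 0)
  M2 = (+0.0595, -0.0595, 0)
  M3 = (-0.0595, -0.0595, 0)
rvec = (-0.4566, 0.1824, -0.0760), |rvec| = θ = 0.49752 rad = 28.506°
Rodrigues: sinθ=0.47725, 1−cosθ=0.12123; R = I + sinθ·[k]× + (1−cosθ)·[k]×²:
    [+0.98088 +0.03211 +0.19196]
    [-0.11369 +0.89506 +0.43121]
    [-0.15797 -0.44478 +0.88160]
t = (0.0431, 0.1200, 0.4974) m
M0: Pc = R·M0+t = (-0.01335, +0.18002, +0.48033); u = 665.5·(-0.01335)/0.48033 + 337.3 = 318.8017, v = 634.3·(+0.18002)/0.48033 + 224.7 = 462.4244
M1: Pc = R·M1+t = (+0.10337, +0.16649, +0.46154); u = 665.5·(+0.10337)/0.46154 + 337.3 = 486.3559, v = 634.3·(+0.16649)/0.46154 + 224.7 = 453.5132
M2: Pc = R·M2+t = (+0.09955, +0.05998, +0.51447); u = 665.5·(+0.09955)/0.51447 + 337.3 = 466.0773, v = 634.3·(+0.05998)/0.51447 + 224.7 = 298.6500
M3: Pc = R·M3+t = (-0.01717, +0.07351, +0.53326); u = 665.5·(-0.01717)/0.53326 + 337.3 = 315.8687, v = 634.3·(+0.07351)/0.53326 + 224.7 = 312.1360

c0=(318.80, 462.42) c1=(486.36, 453.51) c2=(466.08, 298.65) c3=(315.87, 312.14)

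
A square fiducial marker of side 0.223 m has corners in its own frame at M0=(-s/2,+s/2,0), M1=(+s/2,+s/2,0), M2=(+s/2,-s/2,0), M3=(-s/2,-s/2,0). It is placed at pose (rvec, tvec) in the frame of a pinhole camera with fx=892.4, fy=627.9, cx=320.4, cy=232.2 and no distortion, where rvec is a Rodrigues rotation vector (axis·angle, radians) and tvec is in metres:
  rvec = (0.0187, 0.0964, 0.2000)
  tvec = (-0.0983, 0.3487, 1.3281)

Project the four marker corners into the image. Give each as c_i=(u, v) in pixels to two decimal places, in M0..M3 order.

Intrinsics K: fx=892.4, fy=627.9, cx=320.4, cy=232.2
Marker side s = 0.223 m; corners in marker frame (Z=0):
  M0 = (-0.1115, +0.1115, 0)
  M1 = (+0.1115, +0.1115, 0)
  M2 = (+0.1115, -0.1115, 0)
  M3 = (-0.1115, -0.1115, 0)
rvec = (0.0187, 0.0964, 0.2000), |rvec| = θ = 0.22281 rad = 12.766°
Rodrigues: sinθ=0.22097, 1−cosθ=0.02472; R = I + sinθ·[k]× + (1−cosθ)·[k]×²:
    [+0.97546 -0.19745 +0.09747]
    [+0.19925 +0.97991 -0.00895]
    [-0.09374 +0.02815 +0.99520]
t = (-0.0983, 0.3487, 1.3281) m
M0: Pc = R·M0+t = (-0.22908, +0.43574, +1.34169); u = 892.4·(-0.22908)/1.34169 + 320.4 = 168.0324, v = 627.9·(+0.43574)/1.34169 + 232.2 = 436.1245
M1: Pc = R·M1+t = (-0.01155, +0.48018, +1.32079); u = 892.4·(-0.01155)/1.32079 + 320.4 = 312.5944, v = 627.9·(+0.48018)/1.32079 + 232.2 = 460.4750
M2: Pc = R·M2+t = (+0.03248, +0.26166, +1.31451); u = 892.4·(+0.03248)/1.31451 + 320.4 = 342.4496, v = 627.9·(+0.26166)/1.31451 + 232.2 = 357.1850
M3: Pc = R·M3+t = (-0.18505, +0.21722, +1.33541); u = 892.4·(-0.18505)/1.33541 + 320.4 = 196.7407, v = 627.9·(+0.21722)/1.33541 + 232.2 = 334.3369

c0=(168.03, 436.12) c1=(312.59, 460.47) c2=(342.45, 357.18) c3=(196.74, 334.34)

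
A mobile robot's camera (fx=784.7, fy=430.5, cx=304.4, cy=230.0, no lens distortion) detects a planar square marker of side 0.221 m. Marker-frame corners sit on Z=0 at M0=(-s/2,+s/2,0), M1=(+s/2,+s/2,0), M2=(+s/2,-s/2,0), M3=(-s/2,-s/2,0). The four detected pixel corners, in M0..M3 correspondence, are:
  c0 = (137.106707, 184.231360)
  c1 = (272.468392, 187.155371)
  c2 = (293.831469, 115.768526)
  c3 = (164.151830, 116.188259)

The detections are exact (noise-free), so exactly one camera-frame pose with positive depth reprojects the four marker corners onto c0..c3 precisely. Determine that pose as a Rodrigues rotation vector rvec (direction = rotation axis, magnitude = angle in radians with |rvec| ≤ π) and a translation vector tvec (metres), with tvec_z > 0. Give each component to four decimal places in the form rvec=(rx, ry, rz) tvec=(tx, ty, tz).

rvec=(-0.3064, 0.2516, 0.1043) tvec=(-0.1384, -0.2276, 1.2234)

Intrinsics K: fx=784.7, fy=430.5, cx=304.4, cy=230.0
Marker side s = 0.221 m; corners in marker frame (Z=0):
  M0 = (-0.1105, +0.1105, 0)
  M1 = (+0.1105, +0.1105, 0)
  M2 = (+0.1105, -0.1105, 0)
  M3 = (-0.1105, -0.1105, 0)
Detected image corners:
  c0 = (137.106707, 184.231360) px
  c1 = (272.468392, 187.155371) px
  c2 = (293.831469, 115.768526) px
  c3 = (164.151830, 116.188259) px
Planar DLT: solve 8×8 A·h = b for H (H[2,2]=1):
  H  [+553.14640 -160.33391 +215.64264]
  H  [-26.63350 +280.14674 +149.92413]
  H  [-0.21284 -0.23289 +1.00000]
B = K⁻¹H; ‖b₁‖=0.817384, ‖b₂‖=0.817384; λ = 2/(‖b₁‖+‖b₂‖) = 1.223415, sign → tz>0 ⇒ λ=+1.223415
r₁ = λ·B[:,0] = (+0.96342,+0.06343,-0.26040); r₂ = λ·B[:,1] = (-0.13945,+0.94835,-0.28492)
r₃ = r₁×r₂ = (+0.22888,+0.31081,+0.92250); SVD([r₁ r₂ r₃]) → R = UVᵀ:
  R  [+0.96342 -0.13945 +0.22888]
  R  [+0.06343 +0.94835 +0.31081]
  R  [-0.26040 -0.28492 +0.92250]
t = (-0.13838, -0.22756, +1.22341) m
tr R = 2.834275; θ = arccos((tr R − 1)/2) = 0.409958 rad = 23.489°
axis k = ((R−Rᵀ)₃₂, (R−Rᵀ)₁₃, (R−Rᵀ)₂₁) / (2 sinθ) = (-0.747324, +0.613784, +0.254511)
rvec = θ·k = (-0.306372, +0.251626, +0.104339)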